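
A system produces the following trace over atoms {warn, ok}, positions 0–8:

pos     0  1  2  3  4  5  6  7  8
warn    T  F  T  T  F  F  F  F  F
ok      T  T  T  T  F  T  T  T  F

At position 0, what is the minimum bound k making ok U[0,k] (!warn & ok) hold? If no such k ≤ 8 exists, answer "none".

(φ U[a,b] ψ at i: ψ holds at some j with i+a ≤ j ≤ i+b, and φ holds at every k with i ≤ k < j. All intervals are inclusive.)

Need earliest j ≥ 0 with (!warn & ok), and ok at every k in [0,j-1].
  j=0: rhs fails.
  j=1: rhs holds; lhs holds on [0,0]. k = 1.

1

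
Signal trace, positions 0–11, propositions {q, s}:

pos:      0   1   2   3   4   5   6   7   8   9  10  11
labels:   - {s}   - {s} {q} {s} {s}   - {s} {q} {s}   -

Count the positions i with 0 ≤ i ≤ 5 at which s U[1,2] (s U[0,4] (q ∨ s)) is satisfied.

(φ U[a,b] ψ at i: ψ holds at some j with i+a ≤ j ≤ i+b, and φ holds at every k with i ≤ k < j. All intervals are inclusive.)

Evaluate at each i in [0,5]:
  i=0: ✗ (lhs fails at k=0 before rhs at j=1)
  i=1: ✗ (lhs fails at k=2 before rhs at j=3)
  i=2: ✗ (lhs fails at k=2 before rhs at j=3)
  i=3: ✓ (rhs at j=4; lhs holds on [3,3])
  i=4: ✗ (lhs fails at k=4 before rhs at j=5)
  i=5: ✓ (rhs at j=6; lhs holds on [5,5])
Positions where it holds: {3, 5} → 2.

2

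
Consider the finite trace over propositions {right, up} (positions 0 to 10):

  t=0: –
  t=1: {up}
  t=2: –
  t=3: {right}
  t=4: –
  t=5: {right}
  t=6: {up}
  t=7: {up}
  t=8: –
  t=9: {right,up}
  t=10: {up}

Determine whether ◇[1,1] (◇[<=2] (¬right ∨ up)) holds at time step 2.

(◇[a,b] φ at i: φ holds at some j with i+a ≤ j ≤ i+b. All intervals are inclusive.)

Check ◇[<=2] (¬right ∨ up) at each j in [3,3]:
  j=3: holds (witness at 4)
Found at j=3 → formula holds.

True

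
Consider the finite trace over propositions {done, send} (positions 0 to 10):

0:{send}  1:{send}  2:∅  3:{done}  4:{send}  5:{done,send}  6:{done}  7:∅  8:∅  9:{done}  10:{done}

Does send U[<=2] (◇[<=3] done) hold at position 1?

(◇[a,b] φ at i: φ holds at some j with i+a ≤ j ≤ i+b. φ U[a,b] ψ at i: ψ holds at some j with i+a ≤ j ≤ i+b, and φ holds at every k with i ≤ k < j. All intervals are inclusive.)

Need some j in [1,3] with ◇[<=3] done, and send at every k in [1,j-1].
  j=1: ◇[<=3] done holds; no prefix to check → satisfied.

True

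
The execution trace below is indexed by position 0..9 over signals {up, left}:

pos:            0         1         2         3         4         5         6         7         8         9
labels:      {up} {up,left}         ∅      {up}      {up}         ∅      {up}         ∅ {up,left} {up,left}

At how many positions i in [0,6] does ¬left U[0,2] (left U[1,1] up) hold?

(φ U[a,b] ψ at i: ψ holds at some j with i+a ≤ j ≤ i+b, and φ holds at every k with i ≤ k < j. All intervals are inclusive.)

Evaluate at each i in [0,6]:
  i=0: ✗ (no rhs in [0,2])
  i=1: ✗ (no rhs in [1,3])
  i=2: ✗ (no rhs in [2,4])
  i=3: ✗ (no rhs in [3,5])
  i=4: ✗ (no rhs in [4,6])
  i=5: ✗ (no rhs in [5,7])
  i=6: ✓ (rhs at j=8; lhs holds on [6,7])
Positions where it holds: {6} → 1.

1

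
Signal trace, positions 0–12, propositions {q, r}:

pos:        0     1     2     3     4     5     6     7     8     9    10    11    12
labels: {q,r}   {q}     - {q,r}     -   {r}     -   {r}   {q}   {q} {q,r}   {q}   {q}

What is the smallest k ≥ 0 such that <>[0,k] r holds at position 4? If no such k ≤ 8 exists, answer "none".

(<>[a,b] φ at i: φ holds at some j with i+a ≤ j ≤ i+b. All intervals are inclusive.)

1

Scan j = 4,5,… for r:
  j=4: fails
  j=5: holds
First hit at j=5, so smallest k = 5-4 = 1.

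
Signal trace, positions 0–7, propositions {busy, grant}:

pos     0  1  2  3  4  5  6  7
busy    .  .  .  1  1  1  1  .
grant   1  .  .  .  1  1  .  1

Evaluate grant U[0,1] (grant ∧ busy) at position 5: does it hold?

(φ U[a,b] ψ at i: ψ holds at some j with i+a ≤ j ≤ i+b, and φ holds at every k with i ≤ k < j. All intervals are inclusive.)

True

Need some j in [5,6] with (grant ∧ busy), and grant at every k in [5,j-1].
  j=5: (grant ∧ busy) holds; no prefix to check → satisfied.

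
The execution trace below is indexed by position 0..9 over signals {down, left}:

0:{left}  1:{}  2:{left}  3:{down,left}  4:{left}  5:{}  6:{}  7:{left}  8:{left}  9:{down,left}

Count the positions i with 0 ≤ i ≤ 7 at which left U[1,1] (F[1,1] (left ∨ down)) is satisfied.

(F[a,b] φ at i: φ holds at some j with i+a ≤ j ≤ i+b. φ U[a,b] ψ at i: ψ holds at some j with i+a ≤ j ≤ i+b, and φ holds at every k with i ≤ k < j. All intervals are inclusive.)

3

Evaluate at each i in [0,7]:
  i=0: ✓ (rhs at j=1; lhs holds on [0,0])
  i=1: ✗ (lhs fails at k=1 before rhs at j=2)
  i=2: ✓ (rhs at j=3; lhs holds on [2,2])
  i=3: ✗ (no rhs in [4,4])
  i=4: ✗ (no rhs in [5,5])
  i=5: ✗ (lhs fails at k=5 before rhs at j=6)
  i=6: ✗ (lhs fails at k=6 before rhs at j=7)
  i=7: ✓ (rhs at j=8; lhs holds on [7,7])
Positions where it holds: {0, 2, 7} → 3.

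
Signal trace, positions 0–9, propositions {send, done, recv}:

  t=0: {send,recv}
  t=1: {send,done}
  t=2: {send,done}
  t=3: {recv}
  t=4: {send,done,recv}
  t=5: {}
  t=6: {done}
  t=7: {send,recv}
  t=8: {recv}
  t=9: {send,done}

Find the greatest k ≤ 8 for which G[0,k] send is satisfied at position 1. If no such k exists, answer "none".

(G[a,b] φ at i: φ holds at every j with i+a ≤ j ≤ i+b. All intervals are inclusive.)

send must hold from j=1 onward; find where it first fails.
  j=1: holds
  j=2: holds
  j=3: fails
Holds on [1,2], so largest k = 1.

1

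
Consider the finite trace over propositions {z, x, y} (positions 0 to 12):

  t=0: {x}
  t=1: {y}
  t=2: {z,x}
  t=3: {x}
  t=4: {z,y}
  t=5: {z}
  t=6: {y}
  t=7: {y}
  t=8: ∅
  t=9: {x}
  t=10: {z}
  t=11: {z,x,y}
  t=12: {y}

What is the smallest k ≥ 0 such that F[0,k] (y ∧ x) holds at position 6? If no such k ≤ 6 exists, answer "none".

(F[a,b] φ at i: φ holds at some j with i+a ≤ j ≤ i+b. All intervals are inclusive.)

Scan j = 6,7,… for (y ∧ x):
  j=6: fails
  j=7: fails
  j=8: fails
  j=9: fails
  j=10: fails
  j=11: holds
First hit at j=11, so smallest k = 11-6 = 5.

5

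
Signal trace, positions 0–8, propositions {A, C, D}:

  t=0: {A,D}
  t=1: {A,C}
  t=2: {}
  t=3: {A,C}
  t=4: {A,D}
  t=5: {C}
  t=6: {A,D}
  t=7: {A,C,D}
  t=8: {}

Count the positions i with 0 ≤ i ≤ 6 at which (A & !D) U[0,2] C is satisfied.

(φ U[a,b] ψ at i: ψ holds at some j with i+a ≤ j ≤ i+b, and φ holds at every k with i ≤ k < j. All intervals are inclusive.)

Evaluate at each i in [0,6]:
  i=0: ✗ (lhs fails at k=0 before rhs at j=1)
  i=1: ✓ (rhs at j=1)
  i=2: ✗ (lhs fails at k=2 before rhs at j=3)
  i=3: ✓ (rhs at j=3)
  i=4: ✗ (lhs fails at k=4 before rhs at j=5)
  i=5: ✓ (rhs at j=5)
  i=6: ✗ (lhs fails at k=6 before rhs at j=7)
Positions where it holds: {1, 3, 5} → 3.

3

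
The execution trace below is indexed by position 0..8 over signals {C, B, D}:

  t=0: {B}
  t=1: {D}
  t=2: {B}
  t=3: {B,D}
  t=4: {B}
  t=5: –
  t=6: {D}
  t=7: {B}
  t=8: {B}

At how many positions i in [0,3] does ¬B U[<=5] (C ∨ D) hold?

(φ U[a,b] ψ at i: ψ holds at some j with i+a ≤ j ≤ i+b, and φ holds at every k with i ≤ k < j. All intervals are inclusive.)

2

Evaluate at each i in [0,3]:
  i=0: ✗ (lhs fails at k=0 before rhs at j=1)
  i=1: ✓ (rhs at j=1)
  i=2: ✗ (lhs fails at k=2 before rhs at j=3)
  i=3: ✓ (rhs at j=3)
Positions where it holds: {1, 3} → 2.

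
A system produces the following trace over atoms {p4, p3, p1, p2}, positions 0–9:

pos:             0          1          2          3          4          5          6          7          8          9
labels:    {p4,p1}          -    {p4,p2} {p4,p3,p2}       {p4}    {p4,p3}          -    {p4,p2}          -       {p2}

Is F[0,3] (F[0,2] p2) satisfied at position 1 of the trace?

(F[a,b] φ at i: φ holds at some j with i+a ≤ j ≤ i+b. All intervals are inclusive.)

Check F[0,2] p2 at each j in [1,4]:
  j=1: holds (witness at 2)
  j=2: holds (witness at 2)
  j=3: holds (witness at 3)
  j=4: fails (none in [4,6])
Found at j=1 → formula holds.

Yes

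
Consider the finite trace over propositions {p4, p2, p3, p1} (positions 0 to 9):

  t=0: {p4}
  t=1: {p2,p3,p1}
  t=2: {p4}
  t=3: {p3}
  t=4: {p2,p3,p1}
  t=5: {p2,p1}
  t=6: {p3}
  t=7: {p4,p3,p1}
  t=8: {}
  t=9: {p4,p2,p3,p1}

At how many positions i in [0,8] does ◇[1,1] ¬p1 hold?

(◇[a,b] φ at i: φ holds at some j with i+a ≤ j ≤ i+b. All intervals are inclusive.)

Evaluate at each i in [0,8]:
  i=0: ✗ (none in [1,1])
  i=1: ✓ (witness j=2)
  i=2: ✓ (witness j=3)
  i=3: ✗ (none in [4,4])
  i=4: ✗ (none in [5,5])
  i=5: ✓ (witness j=6)
  i=6: ✗ (none in [7,7])
  i=7: ✓ (witness j=8)
  i=8: ✗ (none in [9,9])
Positions where it holds: {1, 2, 5, 7} → 4.

4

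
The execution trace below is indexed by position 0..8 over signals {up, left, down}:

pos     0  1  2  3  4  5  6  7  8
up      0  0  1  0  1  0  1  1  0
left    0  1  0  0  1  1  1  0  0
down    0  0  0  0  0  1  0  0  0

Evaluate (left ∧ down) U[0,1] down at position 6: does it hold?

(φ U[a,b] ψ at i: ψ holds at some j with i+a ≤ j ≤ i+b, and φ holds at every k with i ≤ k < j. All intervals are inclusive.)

False

Need some j in [6,7] with down, and (left ∧ down) at every k in [6,j-1].
  j=6: down false.
  j=7: down false.
No j in the window works → until fails.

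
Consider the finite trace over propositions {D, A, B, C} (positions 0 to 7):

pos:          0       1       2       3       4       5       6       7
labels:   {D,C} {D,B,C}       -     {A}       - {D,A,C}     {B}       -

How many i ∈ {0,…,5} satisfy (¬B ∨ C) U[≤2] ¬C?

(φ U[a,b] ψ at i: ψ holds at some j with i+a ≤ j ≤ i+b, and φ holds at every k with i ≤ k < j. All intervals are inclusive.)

6

Evaluate at each i in [0,5]:
  i=0: ✓ (rhs at j=2; lhs holds on [0,1])
  i=1: ✓ (rhs at j=2; lhs holds on [1,1])
  i=2: ✓ (rhs at j=2)
  i=3: ✓ (rhs at j=3)
  i=4: ✓ (rhs at j=4)
  i=5: ✓ (rhs at j=6; lhs holds on [5,5])
Positions where it holds: {0, 1, 2, 3, 4, 5} → 6.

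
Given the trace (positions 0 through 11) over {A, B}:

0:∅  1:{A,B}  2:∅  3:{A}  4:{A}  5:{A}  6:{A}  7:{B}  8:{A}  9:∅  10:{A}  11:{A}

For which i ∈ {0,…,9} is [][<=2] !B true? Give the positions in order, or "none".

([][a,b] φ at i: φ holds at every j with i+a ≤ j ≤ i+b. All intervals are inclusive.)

2, 3, 4, 8, 9

Evaluate at each i in [0,9]:
  i=0: ✗ (fails at j=1)
  i=1: ✗ (fails at j=1)
  i=2: ✓ (all of [2,4])
  i=3: ✓ (all of [3,5])
  i=4: ✓ (all of [4,6])
  i=5: ✗ (fails at j=7)
  i=6: ✗ (fails at j=7)
  i=7: ✗ (fails at j=7)
  i=8: ✓ (all of [8,10])
  i=9: ✓ (all of [9,11])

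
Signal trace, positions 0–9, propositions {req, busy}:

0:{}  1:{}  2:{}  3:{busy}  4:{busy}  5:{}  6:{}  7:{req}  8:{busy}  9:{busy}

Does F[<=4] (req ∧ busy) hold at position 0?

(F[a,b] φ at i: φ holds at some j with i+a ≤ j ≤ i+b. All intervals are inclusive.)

No

Check (req ∧ busy) at each j in [0,4]:
  j=0: false
  j=1: false
  j=2: false
  j=3: false
  j=4: false
No position in the window satisfies it → formula fails.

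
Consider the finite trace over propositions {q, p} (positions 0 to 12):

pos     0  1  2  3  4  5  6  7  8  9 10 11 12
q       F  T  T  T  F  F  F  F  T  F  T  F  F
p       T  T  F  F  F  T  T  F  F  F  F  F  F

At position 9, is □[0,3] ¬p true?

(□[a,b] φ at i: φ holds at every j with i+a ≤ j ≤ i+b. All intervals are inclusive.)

Check ¬p at every j in [9,12]:
  j=9: true
  j=10: true
  j=11: true
  j=12: true
All positions satisfy it → formula holds.

Yes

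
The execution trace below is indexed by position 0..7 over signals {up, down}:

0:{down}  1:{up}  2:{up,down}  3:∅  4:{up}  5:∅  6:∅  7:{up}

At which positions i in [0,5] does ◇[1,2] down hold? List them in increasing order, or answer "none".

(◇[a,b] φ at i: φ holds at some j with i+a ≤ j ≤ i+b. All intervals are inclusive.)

Evaluate at each i in [0,5]:
  i=0: ✓ (witness j=2)
  i=1: ✓ (witness j=2)
  i=2: ✗ (none in [3,4])
  i=3: ✗ (none in [4,5])
  i=4: ✗ (none in [5,6])
  i=5: ✗ (none in [6,7])

0, 1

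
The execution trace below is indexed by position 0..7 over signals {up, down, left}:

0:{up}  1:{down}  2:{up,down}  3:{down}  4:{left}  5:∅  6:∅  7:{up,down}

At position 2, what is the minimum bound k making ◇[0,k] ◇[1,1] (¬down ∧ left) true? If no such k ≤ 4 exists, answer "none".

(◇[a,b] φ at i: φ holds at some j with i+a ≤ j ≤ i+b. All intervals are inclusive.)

1

Scan j = 2,3,… for ◇[1,1] (¬down ∧ left):
  j=2: fails
  j=3: holds
First hit at j=3, so smallest k = 3-2 = 1.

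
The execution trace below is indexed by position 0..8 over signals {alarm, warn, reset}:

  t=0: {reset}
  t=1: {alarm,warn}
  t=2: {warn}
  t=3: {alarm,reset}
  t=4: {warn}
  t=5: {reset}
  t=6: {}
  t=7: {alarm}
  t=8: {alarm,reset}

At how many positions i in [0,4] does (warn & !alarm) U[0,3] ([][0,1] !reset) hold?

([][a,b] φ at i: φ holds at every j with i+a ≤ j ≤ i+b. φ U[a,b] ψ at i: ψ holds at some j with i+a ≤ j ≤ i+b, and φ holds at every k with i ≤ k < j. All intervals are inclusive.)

1

Evaluate at each i in [0,4]:
  i=0: ✗ (lhs fails at k=0 before rhs at j=1)
  i=1: ✓ (rhs at j=1)
  i=2: ✗ (no rhs in [2,5])
  i=3: ✗ (lhs fails at k=3 before rhs at j=6)
  i=4: ✗ (lhs fails at k=5 before rhs at j=6)
Positions where it holds: {1} → 1.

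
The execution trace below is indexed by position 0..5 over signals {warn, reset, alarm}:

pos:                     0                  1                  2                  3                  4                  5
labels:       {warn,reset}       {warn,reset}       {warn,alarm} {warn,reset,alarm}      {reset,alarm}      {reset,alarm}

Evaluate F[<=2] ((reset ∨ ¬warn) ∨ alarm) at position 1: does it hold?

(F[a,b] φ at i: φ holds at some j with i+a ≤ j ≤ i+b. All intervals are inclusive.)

True

Check ((reset ∨ ¬warn) ∨ alarm) at each j in [1,3]:
  j=1: true
  j=2: true
  j=3: true
Found at j=1 → formula holds.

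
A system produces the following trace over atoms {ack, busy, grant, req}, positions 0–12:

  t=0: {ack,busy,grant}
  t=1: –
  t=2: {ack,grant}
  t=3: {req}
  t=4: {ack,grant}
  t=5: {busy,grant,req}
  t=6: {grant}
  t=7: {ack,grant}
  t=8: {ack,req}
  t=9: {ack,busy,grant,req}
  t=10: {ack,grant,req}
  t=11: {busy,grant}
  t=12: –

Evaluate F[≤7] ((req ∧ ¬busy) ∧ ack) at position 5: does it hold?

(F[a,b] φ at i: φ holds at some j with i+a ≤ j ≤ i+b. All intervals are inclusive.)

Check ((req ∧ ¬busy) ∧ ack) at each j in [5,12]:
  j=5: false
  j=6: false
  j=7: false
  j=8: true
  j=9: false
  j=10: true
  j=11: false
  j=12: false
Found at j=8 → formula holds.

Yes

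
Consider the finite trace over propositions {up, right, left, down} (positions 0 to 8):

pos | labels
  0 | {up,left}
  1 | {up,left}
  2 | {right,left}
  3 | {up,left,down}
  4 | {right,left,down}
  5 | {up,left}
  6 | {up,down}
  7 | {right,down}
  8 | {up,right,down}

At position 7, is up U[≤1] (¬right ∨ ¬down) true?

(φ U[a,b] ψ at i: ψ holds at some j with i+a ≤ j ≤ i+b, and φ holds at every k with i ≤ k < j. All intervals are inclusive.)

Need some j in [7,8] with (¬right ∨ ¬down), and up at every k in [7,j-1].
  j=7: (¬right ∨ ¬down) false.
  j=8: (¬right ∨ ¬down) false.
No j in the window works → until fails.

No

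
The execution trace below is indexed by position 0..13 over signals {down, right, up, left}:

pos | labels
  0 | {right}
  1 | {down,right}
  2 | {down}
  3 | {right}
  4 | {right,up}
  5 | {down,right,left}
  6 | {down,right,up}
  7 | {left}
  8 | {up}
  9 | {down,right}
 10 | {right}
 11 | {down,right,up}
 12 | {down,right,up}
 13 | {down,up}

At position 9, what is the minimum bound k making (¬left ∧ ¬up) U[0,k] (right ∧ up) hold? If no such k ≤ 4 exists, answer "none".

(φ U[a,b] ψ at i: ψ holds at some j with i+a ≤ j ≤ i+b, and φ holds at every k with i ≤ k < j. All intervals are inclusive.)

2

Need earliest j ≥ 9 with (right ∧ up), and (¬left ∧ ¬up) at every k in [9,j-1].
  j=9: rhs fails.
  j=10: rhs fails.
  j=11: rhs holds; lhs holds on [9,10]. k = 2.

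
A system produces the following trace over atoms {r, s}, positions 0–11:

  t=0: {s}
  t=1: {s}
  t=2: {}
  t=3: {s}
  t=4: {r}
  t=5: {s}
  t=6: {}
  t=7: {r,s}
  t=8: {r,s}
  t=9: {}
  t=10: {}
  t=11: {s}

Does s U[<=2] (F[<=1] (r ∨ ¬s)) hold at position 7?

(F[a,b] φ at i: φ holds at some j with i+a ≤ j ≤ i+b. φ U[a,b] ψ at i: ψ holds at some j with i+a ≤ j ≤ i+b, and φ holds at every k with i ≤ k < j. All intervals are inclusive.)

Need some j in [7,9] with F[<=1] (r ∨ ¬s), and s at every k in [7,j-1].
  j=7: F[<=1] (r ∨ ¬s) holds; no prefix to check → satisfied.

Holds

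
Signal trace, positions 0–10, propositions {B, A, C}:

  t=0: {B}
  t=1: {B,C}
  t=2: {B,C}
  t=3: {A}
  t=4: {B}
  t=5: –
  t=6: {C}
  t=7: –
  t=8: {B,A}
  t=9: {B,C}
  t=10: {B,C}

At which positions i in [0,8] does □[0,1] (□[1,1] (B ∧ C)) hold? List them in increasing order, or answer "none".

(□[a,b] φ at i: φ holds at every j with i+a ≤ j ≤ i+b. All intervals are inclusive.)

0, 8

Evaluate at each i in [0,8]:
  i=0: ✓ (all of [0,1])
  i=1: ✗ (fails at j=2)
  i=2: ✗ (fails at j=2)
  i=3: ✗ (fails at j=3)
  i=4: ✗ (fails at j=4)
  i=5: ✗ (fails at j=5)
  i=6: ✗ (fails at j=6)
  i=7: ✗ (fails at j=7)
  i=8: ✓ (all of [8,9])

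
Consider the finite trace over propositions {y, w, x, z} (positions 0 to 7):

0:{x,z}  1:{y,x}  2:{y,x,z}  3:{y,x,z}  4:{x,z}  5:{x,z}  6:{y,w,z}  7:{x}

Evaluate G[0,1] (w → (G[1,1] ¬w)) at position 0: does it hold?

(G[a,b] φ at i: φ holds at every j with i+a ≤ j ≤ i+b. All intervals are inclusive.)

True

Check (w → (G[1,1] ¬w)) at every j in [0,1]:
  j=0: antecedent false → ✓
  j=1: antecedent false → ✓
All positions satisfy it → formula holds.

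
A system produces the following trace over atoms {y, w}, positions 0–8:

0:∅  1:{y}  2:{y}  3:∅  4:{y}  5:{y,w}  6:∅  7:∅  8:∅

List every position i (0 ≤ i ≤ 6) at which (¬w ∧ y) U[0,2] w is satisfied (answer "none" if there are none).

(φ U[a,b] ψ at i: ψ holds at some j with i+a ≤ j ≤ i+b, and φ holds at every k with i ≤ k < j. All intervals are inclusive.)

Evaluate at each i in [0,6]:
  i=0: ✗ (no rhs in [0,2])
  i=1: ✗ (no rhs in [1,3])
  i=2: ✗ (no rhs in [2,4])
  i=3: ✗ (lhs fails at k=3 before rhs at j=5)
  i=4: ✓ (rhs at j=5; lhs holds on [4,4])
  i=5: ✓ (rhs at j=5)
  i=6: ✗ (no rhs in [6,8])

4, 5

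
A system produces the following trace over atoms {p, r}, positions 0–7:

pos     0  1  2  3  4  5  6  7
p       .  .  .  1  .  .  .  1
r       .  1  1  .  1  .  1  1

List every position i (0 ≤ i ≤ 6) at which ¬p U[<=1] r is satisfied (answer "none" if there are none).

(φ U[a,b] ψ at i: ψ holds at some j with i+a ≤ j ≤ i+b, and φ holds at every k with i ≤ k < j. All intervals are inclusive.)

Evaluate at each i in [0,6]:
  i=0: ✓ (rhs at j=1; lhs holds on [0,0])
  i=1: ✓ (rhs at j=1)
  i=2: ✓ (rhs at j=2)
  i=3: ✗ (lhs fails at k=3 before rhs at j=4)
  i=4: ✓ (rhs at j=4)
  i=5: ✓ (rhs at j=6; lhs holds on [5,5])
  i=6: ✓ (rhs at j=6)

0, 1, 2, 4, 5, 6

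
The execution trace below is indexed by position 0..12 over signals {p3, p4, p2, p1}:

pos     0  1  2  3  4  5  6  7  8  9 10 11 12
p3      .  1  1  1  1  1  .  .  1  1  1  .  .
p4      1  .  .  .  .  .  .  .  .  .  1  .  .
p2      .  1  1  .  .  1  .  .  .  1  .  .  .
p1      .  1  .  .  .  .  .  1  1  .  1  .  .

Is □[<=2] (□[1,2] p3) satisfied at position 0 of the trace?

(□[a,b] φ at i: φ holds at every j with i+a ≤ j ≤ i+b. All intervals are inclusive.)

Holds

Check □[1,2] p3 at every j in [0,2]:
  j=0: holds on [1,2]
  j=1: holds on [2,3]
  j=2: holds on [3,4]
All positions satisfy it → formula holds.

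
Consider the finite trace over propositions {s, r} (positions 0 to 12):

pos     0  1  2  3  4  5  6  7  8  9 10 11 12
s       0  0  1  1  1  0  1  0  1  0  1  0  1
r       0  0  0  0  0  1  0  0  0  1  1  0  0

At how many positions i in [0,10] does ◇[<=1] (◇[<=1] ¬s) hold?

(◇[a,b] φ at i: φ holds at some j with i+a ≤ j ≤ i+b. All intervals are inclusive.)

Evaluate at each i in [0,10]:
  i=0: ✓ (witness j=0)
  i=1: ✓ (witness j=1)
  i=2: ✗ (none in [2,3])
  i=3: ✓ (witness j=4)
  i=4: ✓ (witness j=4)
  i=5: ✓ (witness j=5)
  i=6: ✓ (witness j=6)
  i=7: ✓ (witness j=7)
  i=8: ✓ (witness j=8)
  i=9: ✓ (witness j=9)
  i=10: ✓ (witness j=10)
Positions where it holds: {0, 1, 3, 4, 5, 6, 7, 8, 9, 10} → 10.

10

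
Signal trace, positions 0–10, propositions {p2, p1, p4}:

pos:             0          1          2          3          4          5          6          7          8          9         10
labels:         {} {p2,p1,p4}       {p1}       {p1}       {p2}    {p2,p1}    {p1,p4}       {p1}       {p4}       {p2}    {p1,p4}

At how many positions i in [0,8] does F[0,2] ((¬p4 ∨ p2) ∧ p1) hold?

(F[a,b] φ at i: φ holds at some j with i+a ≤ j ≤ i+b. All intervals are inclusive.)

8

Evaluate at each i in [0,8]:
  i=0: ✓ (witness j=1)
  i=1: ✓ (witness j=1)
  i=2: ✓ (witness j=2)
  i=3: ✓ (witness j=3)
  i=4: ✓ (witness j=5)
  i=5: ✓ (witness j=5)
  i=6: ✓ (witness j=7)
  i=7: ✓ (witness j=7)
  i=8: ✗ (none in [8,10])
Positions where it holds: {0, 1, 2, 3, 4, 5, 6, 7} → 8.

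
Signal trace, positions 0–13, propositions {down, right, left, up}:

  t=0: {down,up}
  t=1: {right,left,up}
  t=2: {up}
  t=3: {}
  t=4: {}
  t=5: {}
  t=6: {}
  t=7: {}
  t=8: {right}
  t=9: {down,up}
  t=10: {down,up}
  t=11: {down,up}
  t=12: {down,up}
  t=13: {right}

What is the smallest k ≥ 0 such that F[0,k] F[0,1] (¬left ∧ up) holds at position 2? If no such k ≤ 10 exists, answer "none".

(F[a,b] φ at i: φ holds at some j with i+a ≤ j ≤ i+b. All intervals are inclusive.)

0

Scan j = 2,3,… for F[0,1] (¬left ∧ up):
  j=2: holds
First hit at j=2, so smallest k = 2-2 = 0.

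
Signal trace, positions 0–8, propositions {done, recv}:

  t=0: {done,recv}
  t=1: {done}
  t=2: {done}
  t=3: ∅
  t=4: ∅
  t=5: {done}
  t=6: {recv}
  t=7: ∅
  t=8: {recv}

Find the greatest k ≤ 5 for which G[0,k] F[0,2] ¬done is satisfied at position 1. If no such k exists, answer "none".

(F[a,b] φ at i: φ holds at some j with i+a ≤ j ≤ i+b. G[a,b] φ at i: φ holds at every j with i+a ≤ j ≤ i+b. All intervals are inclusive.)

5

F[0,2] ¬done must hold from j=1 onward; find where it first fails.
  j=1: holds
  j=2: holds
  j=3: holds
  j=4: holds
  j=5: holds
  j=6: holds
Holds through j=6; largest k = 5.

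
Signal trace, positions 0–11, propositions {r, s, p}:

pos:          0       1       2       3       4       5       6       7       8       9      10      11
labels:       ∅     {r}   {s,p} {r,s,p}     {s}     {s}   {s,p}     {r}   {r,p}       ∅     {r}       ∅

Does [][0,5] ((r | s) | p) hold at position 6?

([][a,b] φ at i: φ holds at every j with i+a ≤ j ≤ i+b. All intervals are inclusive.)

Check ((r | s) | p) at every j in [6,11]:
  j=6: true
  j=7: true
  j=8: true
  j=9: false
  j=10: true
  j=11: false
Fails at j=9 → formula fails.

Does not hold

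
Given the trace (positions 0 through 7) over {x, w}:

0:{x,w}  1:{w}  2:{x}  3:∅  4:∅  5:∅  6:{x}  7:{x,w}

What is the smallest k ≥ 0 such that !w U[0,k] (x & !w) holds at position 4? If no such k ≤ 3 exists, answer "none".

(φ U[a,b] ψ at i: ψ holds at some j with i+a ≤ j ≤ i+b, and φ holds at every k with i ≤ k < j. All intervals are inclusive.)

Need earliest j ≥ 4 with (x & !w), and !w at every k in [4,j-1].
  j=4: rhs fails.
  j=5: rhs fails.
  j=6: rhs holds; lhs holds on [4,5]. k = 2.

2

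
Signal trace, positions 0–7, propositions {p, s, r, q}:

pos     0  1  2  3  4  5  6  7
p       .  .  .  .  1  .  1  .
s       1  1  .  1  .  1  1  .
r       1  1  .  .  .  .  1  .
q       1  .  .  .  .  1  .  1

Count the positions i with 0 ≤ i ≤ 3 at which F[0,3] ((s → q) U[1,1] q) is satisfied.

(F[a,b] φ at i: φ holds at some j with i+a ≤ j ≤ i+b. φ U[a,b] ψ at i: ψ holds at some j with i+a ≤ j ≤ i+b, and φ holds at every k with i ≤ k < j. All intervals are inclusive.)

3

Evaluate at each i in [0,3]:
  i=0: ✗ (none in [0,3])
  i=1: ✓ (witness j=4)
  i=2: ✓ (witness j=4)
  i=3: ✓ (witness j=4)
Positions where it holds: {1, 2, 3} → 3.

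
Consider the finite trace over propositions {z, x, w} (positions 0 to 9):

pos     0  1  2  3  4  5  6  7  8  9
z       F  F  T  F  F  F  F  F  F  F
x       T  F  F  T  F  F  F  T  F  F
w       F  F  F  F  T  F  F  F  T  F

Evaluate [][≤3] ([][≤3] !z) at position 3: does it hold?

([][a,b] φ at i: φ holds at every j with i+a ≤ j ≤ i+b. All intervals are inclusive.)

Check [][≤3] !z at every j in [3,6]:
  j=3: holds on [3,6]
  j=4: holds on [4,7]
  j=5: holds on [5,8]
  j=6: holds on [6,9]
All positions satisfy it → formula holds.

Holds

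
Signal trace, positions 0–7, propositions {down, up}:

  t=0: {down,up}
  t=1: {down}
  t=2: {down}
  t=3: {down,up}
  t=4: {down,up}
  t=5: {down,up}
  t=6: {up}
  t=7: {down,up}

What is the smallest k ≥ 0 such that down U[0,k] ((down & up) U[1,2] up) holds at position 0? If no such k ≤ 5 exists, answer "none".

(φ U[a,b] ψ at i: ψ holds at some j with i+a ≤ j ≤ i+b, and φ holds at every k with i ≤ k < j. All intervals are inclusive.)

Need earliest j ≥ 0 with ((down & up) U[1,2] up), and down at every k in [0,j-1].
  j=0: rhs fails.
  j=1: rhs fails.
  j=2: rhs fails.
  j=3: rhs holds; lhs holds on [0,2]. k = 3.

3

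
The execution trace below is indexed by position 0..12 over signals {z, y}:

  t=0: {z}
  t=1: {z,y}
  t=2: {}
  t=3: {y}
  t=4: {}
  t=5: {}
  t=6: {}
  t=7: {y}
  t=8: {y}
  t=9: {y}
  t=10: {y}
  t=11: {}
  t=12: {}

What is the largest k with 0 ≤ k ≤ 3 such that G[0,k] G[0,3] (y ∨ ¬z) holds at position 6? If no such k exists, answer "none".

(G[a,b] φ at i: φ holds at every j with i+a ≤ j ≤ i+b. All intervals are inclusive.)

G[0,3] (y ∨ ¬z) must hold from j=6 onward; find where it first fails.
  j=6: holds
  j=7: holds
  j=8: holds
  j=9: holds
Holds through j=9; largest k = 3.

3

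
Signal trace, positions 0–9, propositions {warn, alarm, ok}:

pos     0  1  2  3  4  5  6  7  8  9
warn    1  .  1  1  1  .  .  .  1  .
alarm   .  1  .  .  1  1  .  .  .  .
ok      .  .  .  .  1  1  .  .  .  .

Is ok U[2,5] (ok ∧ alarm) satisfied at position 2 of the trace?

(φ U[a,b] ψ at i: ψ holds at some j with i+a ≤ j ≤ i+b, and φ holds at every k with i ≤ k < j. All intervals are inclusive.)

Need some j in [4,7] with (ok ∧ alarm), and ok at every k in [2,j-1].
  j=4: (ok ∧ alarm) holds, but ok fails at k=2 → not this j.
  j=5: (ok ∧ alarm) holds, but ok fails at k=2 → not this j.
  j=6: (ok ∧ alarm) false.
  j=7: (ok ∧ alarm) false.
No j in the window works → until fails.

No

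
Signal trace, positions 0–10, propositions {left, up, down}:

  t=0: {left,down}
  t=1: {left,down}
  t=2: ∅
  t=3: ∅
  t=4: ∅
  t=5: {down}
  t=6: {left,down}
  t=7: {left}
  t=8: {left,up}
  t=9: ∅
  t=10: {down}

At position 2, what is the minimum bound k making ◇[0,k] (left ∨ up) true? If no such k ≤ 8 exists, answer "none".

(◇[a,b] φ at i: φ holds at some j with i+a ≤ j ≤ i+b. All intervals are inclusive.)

Scan j = 2,3,… for (left ∨ up):
  j=2: fails
  j=3: fails
  j=4: fails
  j=5: fails
  j=6: holds
First hit at j=6, so smallest k = 6-2 = 4.

4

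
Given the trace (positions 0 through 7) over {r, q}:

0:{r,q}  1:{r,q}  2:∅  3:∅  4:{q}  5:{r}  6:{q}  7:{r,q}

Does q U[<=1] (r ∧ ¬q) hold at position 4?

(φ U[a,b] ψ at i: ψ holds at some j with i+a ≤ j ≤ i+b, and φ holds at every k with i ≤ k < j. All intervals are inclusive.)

Need some j in [4,5] with (r ∧ ¬q), and q at every k in [4,j-1].
  j=4: (r ∧ ¬q) false.
  j=5: (r ∧ ¬q) holds; q holds at every k in [4,4] → satisfied.

Yes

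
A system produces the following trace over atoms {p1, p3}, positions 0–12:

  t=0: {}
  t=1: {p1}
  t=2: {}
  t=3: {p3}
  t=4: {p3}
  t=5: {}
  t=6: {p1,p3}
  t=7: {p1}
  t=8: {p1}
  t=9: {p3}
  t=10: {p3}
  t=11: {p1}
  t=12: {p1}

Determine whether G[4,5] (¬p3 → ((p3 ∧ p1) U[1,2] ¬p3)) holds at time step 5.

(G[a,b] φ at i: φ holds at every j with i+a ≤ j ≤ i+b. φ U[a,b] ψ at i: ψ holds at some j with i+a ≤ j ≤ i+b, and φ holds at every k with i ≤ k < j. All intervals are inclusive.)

Holds

Check (¬p3 → ((p3 ∧ p1) U[1,2] ¬p3)) at every j in [9,10]:
  j=9: antecedent false → ✓
  j=10: antecedent false → ✓
All positions satisfy it → formula holds.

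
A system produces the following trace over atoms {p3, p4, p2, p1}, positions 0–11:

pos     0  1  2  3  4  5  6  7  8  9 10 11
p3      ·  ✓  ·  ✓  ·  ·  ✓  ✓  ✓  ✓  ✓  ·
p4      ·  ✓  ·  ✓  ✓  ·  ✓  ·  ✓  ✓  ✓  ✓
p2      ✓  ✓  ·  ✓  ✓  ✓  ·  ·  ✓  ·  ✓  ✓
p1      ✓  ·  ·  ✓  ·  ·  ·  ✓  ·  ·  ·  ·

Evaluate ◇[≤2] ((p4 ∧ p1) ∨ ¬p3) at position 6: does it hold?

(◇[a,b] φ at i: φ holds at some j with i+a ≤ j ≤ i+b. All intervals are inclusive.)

Does not hold

Check ((p4 ∧ p1) ∨ ¬p3) at each j in [6,8]:
  j=6: false
  j=7: false
  j=8: false
No position in the window satisfies it → formula fails.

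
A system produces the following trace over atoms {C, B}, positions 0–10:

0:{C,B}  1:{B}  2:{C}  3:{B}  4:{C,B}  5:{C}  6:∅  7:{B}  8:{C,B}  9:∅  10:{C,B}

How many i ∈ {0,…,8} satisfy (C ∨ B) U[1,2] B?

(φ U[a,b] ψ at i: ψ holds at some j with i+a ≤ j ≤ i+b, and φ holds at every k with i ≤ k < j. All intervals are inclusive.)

Evaluate at each i in [0,8]:
  i=0: ✓ (rhs at j=1; lhs holds on [0,0])
  i=1: ✓ (rhs at j=3; lhs holds on [1,2])
  i=2: ✓ (rhs at j=3; lhs holds on [2,2])
  i=3: ✓ (rhs at j=4; lhs holds on [3,3])
  i=4: ✗ (no rhs in [5,6])
  i=5: ✗ (lhs fails at k=6 before rhs at j=7)
  i=6: ✗ (lhs fails at k=6 before rhs at j=7)
  i=7: ✓ (rhs at j=8; lhs holds on [7,7])
  i=8: ✗ (lhs fails at k=9 before rhs at j=10)
Positions where it holds: {0, 1, 2, 3, 7} → 5.

5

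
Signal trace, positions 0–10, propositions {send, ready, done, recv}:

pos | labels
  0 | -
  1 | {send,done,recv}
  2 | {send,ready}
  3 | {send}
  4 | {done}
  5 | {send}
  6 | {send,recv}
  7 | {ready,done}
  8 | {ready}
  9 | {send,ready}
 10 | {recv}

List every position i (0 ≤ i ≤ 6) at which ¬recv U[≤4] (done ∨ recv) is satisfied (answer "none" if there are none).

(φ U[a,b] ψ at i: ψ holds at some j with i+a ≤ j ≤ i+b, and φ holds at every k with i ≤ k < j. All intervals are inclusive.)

0, 1, 2, 3, 4, 5, 6

Evaluate at each i in [0,6]:
  i=0: ✓ (rhs at j=1; lhs holds on [0,0])
  i=1: ✓ (rhs at j=1)
  i=2: ✓ (rhs at j=4; lhs holds on [2,3])
  i=3: ✓ (rhs at j=4; lhs holds on [3,3])
  i=4: ✓ (rhs at j=4)
  i=5: ✓ (rhs at j=6; lhs holds on [5,5])
  i=6: ✓ (rhs at j=6)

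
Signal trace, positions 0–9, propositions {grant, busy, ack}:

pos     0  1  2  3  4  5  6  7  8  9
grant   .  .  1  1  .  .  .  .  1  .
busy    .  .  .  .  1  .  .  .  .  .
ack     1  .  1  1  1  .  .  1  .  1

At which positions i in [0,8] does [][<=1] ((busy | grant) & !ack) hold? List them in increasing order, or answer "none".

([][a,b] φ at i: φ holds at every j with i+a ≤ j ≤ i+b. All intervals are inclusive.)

Evaluate at each i in [0,8]:
  i=0: ✗ (fails at j=0)
  i=1: ✗ (fails at j=1)
  i=2: ✗ (fails at j=2)
  i=3: ✗ (fails at j=3)
  i=4: ✗ (fails at j=4)
  i=5: ✗ (fails at j=5)
  i=6: ✗ (fails at j=6)
  i=7: ✗ (fails at j=7)
  i=8: ✗ (fails at j=9)

none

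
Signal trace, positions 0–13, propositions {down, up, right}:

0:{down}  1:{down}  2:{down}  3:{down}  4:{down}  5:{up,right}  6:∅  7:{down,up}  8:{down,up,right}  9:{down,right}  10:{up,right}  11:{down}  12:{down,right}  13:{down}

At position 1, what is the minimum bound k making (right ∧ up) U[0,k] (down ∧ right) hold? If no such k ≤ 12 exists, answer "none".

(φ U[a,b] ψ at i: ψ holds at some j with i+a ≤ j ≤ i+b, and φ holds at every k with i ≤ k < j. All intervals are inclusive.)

none

Need earliest j ≥ 1 with (down ∧ right), and (right ∧ up) at every k in [1,j-1].
  j=1: rhs fails.
  j=2: rhs fails.
  j=3: rhs fails.
  j=4: rhs fails.
  j=5: rhs fails.
  j=6: rhs fails.
  j=7: rhs fails.
  j=8: rhs holds but lhs fails at k=1.
  j=9: rhs holds but lhs fails at k=1.
  j=10: rhs fails.
  j=11: rhs fails.
  j=12: rhs holds but lhs fails at k=1.
  j=13: rhs fails.
No witness within the range → none.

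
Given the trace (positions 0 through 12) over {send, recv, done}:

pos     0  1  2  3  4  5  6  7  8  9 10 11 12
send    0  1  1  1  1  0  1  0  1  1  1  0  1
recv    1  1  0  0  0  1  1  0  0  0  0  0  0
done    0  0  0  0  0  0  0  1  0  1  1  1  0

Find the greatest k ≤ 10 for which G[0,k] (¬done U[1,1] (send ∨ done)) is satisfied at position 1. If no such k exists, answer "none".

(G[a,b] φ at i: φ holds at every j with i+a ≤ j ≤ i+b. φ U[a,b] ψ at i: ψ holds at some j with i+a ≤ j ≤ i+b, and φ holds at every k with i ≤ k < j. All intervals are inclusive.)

2

(¬done U[1,1] (send ∨ done)) must hold from j=1 onward; find where it first fails.
  j=1: holds
  j=2: holds
  j=3: holds
  j=4: fails
Holds on [1,3], so largest k = 2.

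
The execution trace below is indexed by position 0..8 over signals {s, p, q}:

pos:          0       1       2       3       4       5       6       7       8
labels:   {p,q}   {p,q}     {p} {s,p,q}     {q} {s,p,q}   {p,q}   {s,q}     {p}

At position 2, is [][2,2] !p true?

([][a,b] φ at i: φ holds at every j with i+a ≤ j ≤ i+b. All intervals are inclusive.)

Yes

Check !p at every j in [4,4]:
  j=4: true
All positions satisfy it → formula holds.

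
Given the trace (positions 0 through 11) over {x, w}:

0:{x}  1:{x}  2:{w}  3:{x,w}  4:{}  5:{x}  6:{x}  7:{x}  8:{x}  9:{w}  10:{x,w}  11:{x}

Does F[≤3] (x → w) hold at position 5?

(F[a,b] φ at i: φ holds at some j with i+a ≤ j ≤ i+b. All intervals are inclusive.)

No

Check (x → w) at each j in [5,8]:
  j=5: false
  j=6: false
  j=7: false
  j=8: false
No position in the window satisfies it → formula fails.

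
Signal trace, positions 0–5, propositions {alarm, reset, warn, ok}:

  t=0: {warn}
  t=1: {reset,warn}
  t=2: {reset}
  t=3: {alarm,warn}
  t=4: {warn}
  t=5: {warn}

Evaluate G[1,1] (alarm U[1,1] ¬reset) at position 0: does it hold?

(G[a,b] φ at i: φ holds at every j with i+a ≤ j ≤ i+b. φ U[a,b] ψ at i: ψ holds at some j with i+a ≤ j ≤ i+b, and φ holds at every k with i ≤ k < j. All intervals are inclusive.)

Does not hold

Check (alarm U[1,1] ¬reset) at every j in [1,1]:
  j=1: fails
Fails at j=1 → formula fails.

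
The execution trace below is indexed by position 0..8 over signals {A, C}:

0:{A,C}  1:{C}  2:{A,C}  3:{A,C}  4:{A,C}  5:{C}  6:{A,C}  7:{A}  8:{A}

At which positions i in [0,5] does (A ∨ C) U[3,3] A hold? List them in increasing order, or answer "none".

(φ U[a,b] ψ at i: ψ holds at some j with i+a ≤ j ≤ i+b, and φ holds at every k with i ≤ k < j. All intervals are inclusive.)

0, 1, 3, 4, 5

Evaluate at each i in [0,5]:
  i=0: ✓ (rhs at j=3; lhs holds on [0,2])
  i=1: ✓ (rhs at j=4; lhs holds on [1,3])
  i=2: ✗ (no rhs in [5,5])
  i=3: ✓ (rhs at j=6; lhs holds on [3,5])
  i=4: ✓ (rhs at j=7; lhs holds on [4,6])
  i=5: ✓ (rhs at j=8; lhs holds on [5,7])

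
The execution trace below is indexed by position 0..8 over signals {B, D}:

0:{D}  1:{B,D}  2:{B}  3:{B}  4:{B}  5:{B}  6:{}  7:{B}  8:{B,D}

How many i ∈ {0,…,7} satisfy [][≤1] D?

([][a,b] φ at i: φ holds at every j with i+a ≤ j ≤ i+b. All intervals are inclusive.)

Evaluate at each i in [0,7]:
  i=0: ✓ (all of [0,1])
  i=1: ✗ (fails at j=2)
  i=2: ✗ (fails at j=2)
  i=3: ✗ (fails at j=3)
  i=4: ✗ (fails at j=4)
  i=5: ✗ (fails at j=5)
  i=6: ✗ (fails at j=6)
  i=7: ✗ (fails at j=7)
Positions where it holds: {0} → 1.

1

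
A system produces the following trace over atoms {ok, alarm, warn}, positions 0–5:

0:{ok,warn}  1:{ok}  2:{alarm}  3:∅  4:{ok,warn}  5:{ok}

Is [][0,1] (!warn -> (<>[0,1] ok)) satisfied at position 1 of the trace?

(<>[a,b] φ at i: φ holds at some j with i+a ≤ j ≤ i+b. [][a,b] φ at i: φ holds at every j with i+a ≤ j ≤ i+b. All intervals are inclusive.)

False

Check (!warn -> (<>[0,1] ok)) at every j in [1,2]:
  j=1: antecedent true; consequent holds (witness at 1) → ✓
  j=2: antecedent true; consequent fails (none in [2,3]) → ✗
Fails at j=2 → formula fails.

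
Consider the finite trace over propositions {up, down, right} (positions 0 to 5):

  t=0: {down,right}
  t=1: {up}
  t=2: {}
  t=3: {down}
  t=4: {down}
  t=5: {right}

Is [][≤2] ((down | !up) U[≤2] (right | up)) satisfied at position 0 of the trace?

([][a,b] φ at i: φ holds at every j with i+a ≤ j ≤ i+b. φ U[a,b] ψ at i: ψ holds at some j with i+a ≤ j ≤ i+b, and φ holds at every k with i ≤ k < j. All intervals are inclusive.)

Check ((down | !up) U[≤2] (right | up)) at every j in [0,2]:
  j=0: holds
  j=1: holds
  j=2: fails
Fails at j=2 → formula fails.

Does not hold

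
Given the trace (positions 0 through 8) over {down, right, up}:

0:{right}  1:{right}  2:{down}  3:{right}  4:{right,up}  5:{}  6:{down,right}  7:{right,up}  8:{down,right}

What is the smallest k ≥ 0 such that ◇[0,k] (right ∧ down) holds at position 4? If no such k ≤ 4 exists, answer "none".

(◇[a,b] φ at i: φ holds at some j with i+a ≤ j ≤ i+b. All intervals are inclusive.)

2

Scan j = 4,5,… for (right ∧ down):
  j=4: fails
  j=5: fails
  j=6: holds
First hit at j=6, so smallest k = 6-4 = 2.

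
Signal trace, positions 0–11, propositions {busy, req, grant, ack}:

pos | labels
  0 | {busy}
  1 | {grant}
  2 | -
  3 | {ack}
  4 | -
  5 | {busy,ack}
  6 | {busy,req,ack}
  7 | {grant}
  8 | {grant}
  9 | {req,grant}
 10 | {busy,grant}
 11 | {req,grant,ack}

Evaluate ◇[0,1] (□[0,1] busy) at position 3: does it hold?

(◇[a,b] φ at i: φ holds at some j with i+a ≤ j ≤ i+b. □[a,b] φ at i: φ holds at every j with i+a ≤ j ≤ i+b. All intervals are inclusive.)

Check □[0,1] busy at each j in [3,4]:
  j=3: fails at 3
  j=4: fails at 4
No position in the window satisfies it → formula fails.

False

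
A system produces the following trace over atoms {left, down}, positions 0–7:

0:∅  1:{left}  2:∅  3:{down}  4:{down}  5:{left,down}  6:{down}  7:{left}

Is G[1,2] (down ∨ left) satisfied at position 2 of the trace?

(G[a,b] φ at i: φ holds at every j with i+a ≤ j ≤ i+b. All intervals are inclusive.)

Check (down ∨ left) at every j in [3,4]:
  j=3: true
  j=4: true
All positions satisfy it → formula holds.

True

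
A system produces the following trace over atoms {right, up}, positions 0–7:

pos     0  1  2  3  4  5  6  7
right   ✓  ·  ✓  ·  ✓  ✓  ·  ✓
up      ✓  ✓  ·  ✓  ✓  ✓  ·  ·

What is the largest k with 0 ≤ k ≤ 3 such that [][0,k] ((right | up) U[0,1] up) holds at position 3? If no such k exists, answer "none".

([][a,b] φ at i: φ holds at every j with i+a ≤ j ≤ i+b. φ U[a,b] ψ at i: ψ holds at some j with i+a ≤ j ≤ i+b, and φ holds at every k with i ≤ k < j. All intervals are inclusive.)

2

((right | up) U[0,1] up) must hold from j=3 onward; find where it first fails.
  j=3: holds
  j=4: holds
  j=5: holds
  j=6: fails
Holds on [3,5], so largest k = 2.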